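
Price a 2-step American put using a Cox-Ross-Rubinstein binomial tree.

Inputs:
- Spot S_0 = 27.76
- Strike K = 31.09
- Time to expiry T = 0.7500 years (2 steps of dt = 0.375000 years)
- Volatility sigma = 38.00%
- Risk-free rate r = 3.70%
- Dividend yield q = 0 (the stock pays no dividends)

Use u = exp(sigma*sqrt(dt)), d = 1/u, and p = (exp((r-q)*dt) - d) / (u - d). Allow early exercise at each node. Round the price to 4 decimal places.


dt = T/N = 0.375000
u = exp(sigma*sqrt(dt)) = 1.262005; d = 1/u = 0.792390
p = (exp((r-q)*dt) - d) / (u - d) = 0.471837
Discount per step: exp(-r*dt) = 0.986221
Stock lattice S(k, i) with i counting down-moves:
  k=0: S(0,0) = 27.7600
  k=1: S(1,0) = 35.0333; S(1,1) = 21.9967
  k=2: S(2,0) = 44.2121; S(2,1) = 27.7600; S(2,2) = 17.4300
Terminal payoffs V(N, i) = max(K - S_T, 0):
  V(2,0) = 0.000000; V(2,1) = 3.330000; V(2,2) = 13.659996
Backward induction: V(k, i) = exp(-r*dt) * [p * V(k+1, i) + (1-p) * V(k+1, i+1)]; then take max(V_cont, immediate exercise) for American.
  V(1,0) = exp(-r*dt) * [p*0.000000 + (1-p)*3.330000] = 1.734548; exercise = 0.000000; V(1,0) = max -> 1.734548
  V(1,1) = exp(-r*dt) * [p*3.330000 + (1-p)*13.659996] = 8.664857; exercise = 9.093252; V(1,1) = max -> 9.093252
  V(0,0) = exp(-r*dt) * [p*1.734548 + (1-p)*9.093252] = 5.543687; exercise = 3.330000; V(0,0) = max -> 5.543687

Answer: Price = V(0,0) = 5.5437


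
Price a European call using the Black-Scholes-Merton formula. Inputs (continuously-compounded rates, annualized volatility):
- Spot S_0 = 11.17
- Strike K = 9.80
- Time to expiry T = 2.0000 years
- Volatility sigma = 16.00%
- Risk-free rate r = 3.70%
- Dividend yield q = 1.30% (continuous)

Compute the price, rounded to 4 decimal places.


Answer: Price = 2.0566

Derivation:
d1 = (ln(S/K) + (r - q + 0.5*sigma^2) * T) / (sigma * sqrt(T)) = 0.90354647
d2 = d1 - sigma * sqrt(T) = 0.67727230
exp(-rT) = 0.92867169; exp(-qT) = 0.97433509
C = S_0 * exp(-qT) * N(d1) - K * exp(-rT) * N(d2)
N(d1) = 0.81688203; N(d2) = 0.75088340
C = 11.1700 * 0.97433509 * 0.81688203 - 9.8000 * 0.92867169 * 0.75088340 = 2.0566


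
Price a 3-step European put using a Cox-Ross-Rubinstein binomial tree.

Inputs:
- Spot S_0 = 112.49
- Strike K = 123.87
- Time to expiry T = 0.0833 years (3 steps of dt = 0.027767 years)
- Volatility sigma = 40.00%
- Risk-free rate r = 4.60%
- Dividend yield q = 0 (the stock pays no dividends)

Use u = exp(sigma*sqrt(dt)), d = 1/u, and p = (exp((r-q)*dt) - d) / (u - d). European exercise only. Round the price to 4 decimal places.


Answer: Price = V(0,0) = 12.5193

Derivation:
dt = T/N = 0.027767
u = exp(sigma*sqrt(dt)) = 1.068925; d = 1/u = 0.935519
p = (exp((r-q)*dt) - d) / (u - d) = 0.492923
Discount per step: exp(-r*dt) = 0.998724
Stock lattice S(k, i) with i counting down-moves:
  k=0: S(0,0) = 112.4900
  k=1: S(1,0) = 120.2434; S(1,1) = 105.2366
  k=2: S(2,0) = 128.5311; S(2,1) = 112.4900; S(2,2) = 98.4509
  k=3: S(3,0) = 137.3901; S(3,1) = 120.2434; S(3,2) = 105.2366; S(3,3) = 92.1027
Terminal payoffs V(N, i) = max(K - S_T, 0):
  V(3,0) = 0.000000; V(3,1) = 3.626643; V(3,2) = 18.633416; V(3,3) = 31.767293
Backward induction: V(k, i) = exp(-r*dt) * [p * V(k+1, i) + (1-p) * V(k+1, i+1)].
  V(2,0) = exp(-r*dt) * [p*0.000000 + (1-p)*3.626643] = 1.836639
  V(2,1) = exp(-r*dt) * [p*3.626643 + (1-p)*18.633416] = 11.221886
  V(2,2) = exp(-r*dt) * [p*18.633416 + (1-p)*31.767293] = 25.261014
  V(1,0) = exp(-r*dt) * [p*1.836639 + (1-p)*11.221886] = 6.587260
  V(1,1) = exp(-r*dt) * [p*11.221886 + (1-p)*25.261014] = 18.317390
  V(0,0) = exp(-r*dt) * [p*6.587260 + (1-p)*18.317390] = 12.519335


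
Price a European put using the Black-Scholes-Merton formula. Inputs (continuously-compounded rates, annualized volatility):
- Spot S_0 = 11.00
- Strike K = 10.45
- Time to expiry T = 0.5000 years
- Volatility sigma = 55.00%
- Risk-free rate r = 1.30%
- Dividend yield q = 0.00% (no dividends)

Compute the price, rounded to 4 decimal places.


Answer: Price = 1.3574

Derivation:
d1 = (ln(S/K) + (r - q + 0.5*sigma^2) * T) / (sigma * sqrt(T)) = 0.34305811
d2 = d1 - sigma * sqrt(T) = -0.04585062
exp(-rT) = 0.99352108; exp(-qT) = 1.00000000
P = K * exp(-rT) * N(-d2) - S_0 * exp(-qT) * N(-d1)
N(-d1) = 0.36577737; N(-d2) = 0.51828534
P = 10.4500 * 0.99352108 * 0.51828534 - 11.0000 * 1.00000000 * 0.36577737 = 1.3574


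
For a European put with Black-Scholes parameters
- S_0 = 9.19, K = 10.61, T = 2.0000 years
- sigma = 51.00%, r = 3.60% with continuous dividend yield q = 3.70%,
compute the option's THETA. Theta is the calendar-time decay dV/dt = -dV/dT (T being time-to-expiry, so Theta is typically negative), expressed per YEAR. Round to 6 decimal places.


d1 = 0.1586400771; d2 = -0.5626088398
phi(d1) = 0.3939537075; exp(-qT) = 0.9286716938; exp(-rT) = 0.9305308958
Theta = -S*exp(-qT)*phi(d1)*sigma/(2*sqrt(T)) + r*K*exp(-rT)*N(-d2) - q*S*exp(-qT)*N(-d1)
N(-d1) = 0.4369762258; N(-d2) = 0.7131493643; sqrt(T) = 1.4142135624
Term 1 = -9.1900 * 0.9286716938 * 0.3939537075 * 0.5100 / (2 * 1.4142135624) = -0.6062448946
Term 2 = 0.0360 * 10.6100 * 0.9305308958 * 0.7131493643 = 0.2534715271
Term 3 = -0.0370 * 9.1900 * 0.9286716938 * 0.4369762258 = -0.1379867078
Theta = -0.6062448946 + (0.2534715271) + (-0.1379867078) = -0.490760

Answer: Theta = -0.490760


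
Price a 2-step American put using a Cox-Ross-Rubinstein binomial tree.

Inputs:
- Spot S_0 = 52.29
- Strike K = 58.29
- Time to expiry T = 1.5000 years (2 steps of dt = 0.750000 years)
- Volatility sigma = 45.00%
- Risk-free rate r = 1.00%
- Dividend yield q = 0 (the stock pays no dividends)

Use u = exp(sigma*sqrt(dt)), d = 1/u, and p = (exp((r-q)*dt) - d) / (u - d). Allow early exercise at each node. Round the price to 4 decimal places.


Answer: Price = V(0,0) = 14.7566

Derivation:
dt = T/N = 0.750000
u = exp(sigma*sqrt(dt)) = 1.476555; d = 1/u = 0.677252
p = (exp((r-q)*dt) - d) / (u - d) = 0.413205
Discount per step: exp(-r*dt) = 0.992528
Stock lattice S(k, i) with i counting down-moves:
  k=0: S(0,0) = 52.2900
  k=1: S(1,0) = 77.2090; S(1,1) = 35.4135
  k=2: S(2,0) = 114.0034; S(2,1) = 52.2900; S(2,2) = 23.9839
Terminal payoffs V(N, i) = max(K - S_T, 0):
  V(2,0) = 0.000000; V(2,1) = 6.000000; V(2,2) = 34.306112
Backward induction: V(k, i) = exp(-r*dt) * [p * V(k+1, i) + (1-p) * V(k+1, i+1)]; then take max(V_cont, immediate exercise) for American.
  V(1,0) = exp(-r*dt) * [p*0.000000 + (1-p)*6.000000] = 3.494462; exercise = 0.000000; V(1,0) = max -> 3.494462
  V(1,1) = exp(-r*dt) * [p*6.000000 + (1-p)*34.306112] = 22.440939; exercise = 22.876478; V(1,1) = max -> 22.876478
  V(0,0) = exp(-r*dt) * [p*3.494462 + (1-p)*22.876478] = 14.756637; exercise = 6.000000; V(0,0) = max -> 14.756637


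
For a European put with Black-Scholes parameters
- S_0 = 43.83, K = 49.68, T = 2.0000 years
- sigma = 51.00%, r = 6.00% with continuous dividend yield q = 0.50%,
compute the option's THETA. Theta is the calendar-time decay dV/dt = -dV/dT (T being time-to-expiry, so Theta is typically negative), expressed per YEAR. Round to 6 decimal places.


Answer: Theta = -1.311429

Derivation:
d1 = 0.3394335452; d2 = -0.3818153716
phi(d1) = 0.3766096274; exp(-qT) = 0.9900498337; exp(-rT) = 0.8869204367
Theta = -S*exp(-qT)*phi(d1)*sigma/(2*sqrt(T)) + r*K*exp(-rT)*N(-d2) - q*S*exp(-qT)*N(-d1)
N(-d1) = 0.3671415758; N(-d2) = 0.6487008419; sqrt(T) = 1.4142135624
Term 1 = -43.8300 * 0.9900498337 * 0.3766096274 * 0.5100 / (2 * 1.4142135624) = -2.9467624443
Term 2 = 0.0600 * 49.6800 * 0.8869204367 * 0.6487008419 = 1.7149914581
Term 3 = -0.0050 * 43.8300 * 0.9900498337 * 0.3671415758 = -0.0796584951
Theta = -2.9467624443 + (1.7149914581) + (-0.0796584951) = -1.311429


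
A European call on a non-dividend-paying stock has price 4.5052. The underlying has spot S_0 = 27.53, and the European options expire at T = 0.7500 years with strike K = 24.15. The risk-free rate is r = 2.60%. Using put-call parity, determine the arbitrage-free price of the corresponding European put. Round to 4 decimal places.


Put-call parity: C - P = S_0 * exp(-qT) - K * exp(-rT).
S_0 * exp(-qT) = 27.5300 * 1.00000000 = 27.53000000
K * exp(-rT) = 24.1500 * 0.98068890 = 23.68363682
P = C - S*exp(-qT) + K*exp(-rT)
P = 4.5052 - 27.53000000 + 23.68363682 = 0.6588

Answer: Put price = 0.6588


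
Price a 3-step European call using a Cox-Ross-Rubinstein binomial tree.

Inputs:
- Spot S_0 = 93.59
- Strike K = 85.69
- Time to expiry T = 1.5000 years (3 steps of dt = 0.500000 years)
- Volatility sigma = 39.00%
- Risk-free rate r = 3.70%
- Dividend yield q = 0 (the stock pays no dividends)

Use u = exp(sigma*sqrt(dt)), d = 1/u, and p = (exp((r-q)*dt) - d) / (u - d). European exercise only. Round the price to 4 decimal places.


dt = T/N = 0.500000
u = exp(sigma*sqrt(dt)) = 1.317547; d = 1/u = 0.758986
p = (exp((r-q)*dt) - d) / (u - d) = 0.464920
Discount per step: exp(-r*dt) = 0.981670
Stock lattice S(k, i) with i counting down-moves:
  k=0: S(0,0) = 93.5900
  k=1: S(1,0) = 123.3092; S(1,1) = 71.0335
  k=2: S(2,0) = 162.4657; S(2,1) = 93.5900; S(2,2) = 53.9135
  k=3: S(3,0) = 214.0562; S(3,1) = 123.3092; S(3,2) = 71.0335; S(3,3) = 40.9196
Terminal payoffs V(N, i) = max(S_T - K, 0):
  V(3,0) = 128.366174; V(3,1) = 37.619220; V(3,2) = 0.000000; V(3,3) = 0.000000
Backward induction: V(k, i) = exp(-r*dt) * [p * V(k+1, i) + (1-p) * V(k+1, i+1)].
  V(2,0) = exp(-r*dt) * [p*128.366174 + (1-p)*37.619220] = 78.346379
  V(2,1) = exp(-r*dt) * [p*37.619220 + (1-p)*0.000000] = 17.169332
  V(2,2) = exp(-r*dt) * [p*0.000000 + (1-p)*0.000000] = 0.000000
  V(1,0) = exp(-r*dt) * [p*78.346379 + (1-p)*17.169332] = 44.775694
  V(1,1) = exp(-r*dt) * [p*17.169332 + (1-p)*0.000000] = 7.836047
  V(0,0) = exp(-r*dt) * [p*44.775694 + (1-p)*7.836047] = 24.551589

Answer: Price = V(0,0) = 24.5516


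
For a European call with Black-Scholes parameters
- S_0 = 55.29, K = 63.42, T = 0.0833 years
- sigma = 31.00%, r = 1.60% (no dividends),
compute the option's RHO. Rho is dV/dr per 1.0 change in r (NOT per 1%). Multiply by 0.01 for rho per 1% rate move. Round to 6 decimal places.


Answer: Rho = 0.311322

Derivation:
d1 = -1.4736760064; d2 = -1.5631473985
phi(d1) = 0.1346873626; exp(-qT) = 1.0000000000; exp(-rT) = 0.9986680878
N(d2) = 0.0590089646
Rho = K*T*exp(-rT)*N(d2) = 63.4200 * 0.0833 * 0.9986680878 * 0.0590089646 = 0.311322


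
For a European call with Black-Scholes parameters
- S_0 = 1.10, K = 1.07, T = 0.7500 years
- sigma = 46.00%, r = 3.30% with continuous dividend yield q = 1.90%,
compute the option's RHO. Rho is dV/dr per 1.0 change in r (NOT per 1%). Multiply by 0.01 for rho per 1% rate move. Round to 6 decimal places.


d1 = 0.2949545250; d2 = -0.1034171608
phi(d1) = 0.3819606756; exp(-qT) = 0.9858510507; exp(-rT) = 0.9755537700
N(d2) = 0.4588159464
Rho = K*T*exp(-rT)*N(d2) = 1.0700 * 0.7500 * 0.9755537700 * 0.4588159464 = 0.359199

Answer: Rho = 0.359199


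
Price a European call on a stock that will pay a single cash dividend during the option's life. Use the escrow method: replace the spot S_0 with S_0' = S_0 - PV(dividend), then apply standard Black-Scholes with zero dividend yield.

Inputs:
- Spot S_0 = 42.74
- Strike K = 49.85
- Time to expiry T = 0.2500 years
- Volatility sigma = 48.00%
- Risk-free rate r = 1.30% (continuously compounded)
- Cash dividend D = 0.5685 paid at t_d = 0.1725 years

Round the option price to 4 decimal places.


PV(D) = D * exp(-r * t_d) = 0.5685 * 0.99776001 = 0.56722657
S_0' = S_0 - PV(D) = 42.7400 - 0.56722657 = 42.17277343
d1 = (ln(S_0'/K) + (r + sigma^2/2)*T) / (sigma*sqrt(T)) = -0.56330693
d2 = d1 - sigma*sqrt(T) = -0.80330693
exp(-rT) = 0.99675528
N(d1) = 0.28661295; N(d2) = 0.21089868
C = S_0' * N(d1) - K * exp(-rT) * N(d2) = 42.17277343 * 0.28661295 - 49.8500 * 0.99675528 * 0.21089868 = 1.6081

Answer: Price = 1.6081


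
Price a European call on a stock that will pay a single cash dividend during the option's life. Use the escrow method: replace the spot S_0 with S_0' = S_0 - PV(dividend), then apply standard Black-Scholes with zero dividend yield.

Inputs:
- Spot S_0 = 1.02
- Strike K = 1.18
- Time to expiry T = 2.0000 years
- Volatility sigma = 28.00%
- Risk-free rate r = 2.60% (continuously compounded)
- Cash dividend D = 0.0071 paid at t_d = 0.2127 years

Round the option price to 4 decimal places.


Answer: Price = 0.1191

Derivation:
PV(D) = D * exp(-r * t_d) = 0.0071 * 0.99448506 = 0.00706084
S_0' = S_0 - PV(D) = 1.0200 - 0.00706084 = 1.01293916
d1 = (ln(S_0'/K) + (r + sigma^2/2)*T) / (sigma*sqrt(T)) = -0.05621064
d2 = d1 - sigma*sqrt(T) = -0.45219044
exp(-rT) = 0.94932887
N(d1) = 0.47758700; N(d2) = 0.32556590
C = S_0' * N(d1) - K * exp(-rT) * N(d2) = 1.01293916 * 0.47758700 - 1.1800 * 0.94932887 * 0.32556590 = 0.1191


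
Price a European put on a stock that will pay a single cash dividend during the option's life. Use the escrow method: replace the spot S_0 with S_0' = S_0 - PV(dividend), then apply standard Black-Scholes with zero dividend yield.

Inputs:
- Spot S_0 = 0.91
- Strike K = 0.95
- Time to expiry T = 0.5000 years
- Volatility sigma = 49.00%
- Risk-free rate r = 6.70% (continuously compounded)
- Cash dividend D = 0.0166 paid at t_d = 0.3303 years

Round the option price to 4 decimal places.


Answer: Price = 0.1375

Derivation:
PV(D) = D * exp(-r * t_d) = 0.0166 * 0.97811297 = 0.01623668
S_0' = S_0 - PV(D) = 0.9100 - 0.01623668 = 0.89376332
d1 = (ln(S_0'/K) + (r + sigma^2/2)*T) / (sigma*sqrt(T)) = 0.09381148
d2 = d1 - sigma*sqrt(T) = -0.25267085
exp(-rT) = 0.96705491
N(-d1) = 0.46262946; N(-d2) = 0.59973871
P = K * exp(-rT) * N(-d2) - S_0' * N(-d1) = 0.9500 * 0.96705491 * 0.59973871 - 0.89376332 * 0.46262946 = 0.1375


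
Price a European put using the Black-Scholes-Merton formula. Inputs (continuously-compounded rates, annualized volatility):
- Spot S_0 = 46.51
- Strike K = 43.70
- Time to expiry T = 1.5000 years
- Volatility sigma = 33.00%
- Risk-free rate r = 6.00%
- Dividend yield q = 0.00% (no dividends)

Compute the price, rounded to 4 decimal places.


Answer: Price = 4.1148

Derivation:
d1 = (ln(S/K) + (r - q + 0.5*sigma^2) * T) / (sigma * sqrt(T)) = 0.57895605
d2 = d1 - sigma * sqrt(T) = 0.17479025
exp(-rT) = 0.91393119; exp(-qT) = 1.00000000
P = K * exp(-rT) * N(-d2) - S_0 * exp(-qT) * N(-d1)
N(-d1) = 0.28130941; N(-d2) = 0.43062223
P = 43.7000 * 0.91393119 * 0.43062223 - 46.5100 * 1.00000000 * 0.28130941 = 4.1148


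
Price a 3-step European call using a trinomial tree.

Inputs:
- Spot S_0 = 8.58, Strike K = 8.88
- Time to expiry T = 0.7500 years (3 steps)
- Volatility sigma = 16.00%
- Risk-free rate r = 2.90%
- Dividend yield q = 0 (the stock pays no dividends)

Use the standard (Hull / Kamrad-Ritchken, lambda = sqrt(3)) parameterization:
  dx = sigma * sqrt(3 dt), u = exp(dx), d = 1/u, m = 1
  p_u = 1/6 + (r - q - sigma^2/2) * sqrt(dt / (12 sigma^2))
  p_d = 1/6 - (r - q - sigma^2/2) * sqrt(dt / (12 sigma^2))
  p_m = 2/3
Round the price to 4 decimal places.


dt = T/N = 0.250000; dx = sigma*sqrt(3*dt) = 0.138564
u = exp(dx) = 1.148623; d = 1/u = 0.870607
p_u = 0.181281, p_m = 0.666667, p_d = 0.152052
Discount per step: exp(-r*dt) = 0.992776
Stock lattice S(k, j) with j the centered position index:
  k=0: S(0,+0) = 8.5800
  k=1: S(1,-1) = 7.4698; S(1,+0) = 8.5800; S(1,+1) = 9.8552
  k=2: S(2,-2) = 6.5033; S(2,-1) = 7.4698; S(2,+0) = 8.5800; S(2,+1) = 9.8552; S(2,+2) = 11.3199
  k=3: S(3,-3) = 5.6618; S(3,-2) = 6.5033; S(3,-1) = 7.4698; S(3,+0) = 8.5800; S(3,+1) = 9.8552; S(3,+2) = 11.3199; S(3,+3) = 13.0023
Terminal payoffs V(N, j) = max(S_T - K, 0):
  V(3,-3) = 0.000000; V(3,-2) = 0.000000; V(3,-1) = 0.000000; V(3,+0) = 0.000000; V(3,+1) = 0.975188; V(3,+2) = 2.439898; V(3,+3) = 4.122298
Backward induction: V(k, j) = exp(-r*dt) * [p_u * V(k+1, j+1) + p_m * V(k+1, j) + p_d * V(k+1, j-1)]
  V(2,-2) = exp(-r*dt) * [p_u*0.000000 + p_m*0.000000 + p_d*0.000000] = 0.000000
  V(2,-1) = exp(-r*dt) * [p_u*0.000000 + p_m*0.000000 + p_d*0.000000] = 0.000000
  V(2,+0) = exp(-r*dt) * [p_u*0.975188 + p_m*0.000000 + p_d*0.000000] = 0.175506
  V(2,+1) = exp(-r*dt) * [p_u*2.439898 + p_m*0.975188 + p_d*0.000000] = 1.084540
  V(2,+2) = exp(-r*dt) * [p_u*4.122298 + p_m*2.439898 + p_d*0.975188] = 2.503952
  V(1,-1) = exp(-r*dt) * [p_u*0.175506 + p_m*0.000000 + p_d*0.000000] = 0.031586
  V(1,+0) = exp(-r*dt) * [p_u*1.084540 + p_m*0.175506 + p_d*0.000000] = 0.311345
  V(1,+1) = exp(-r*dt) * [p_u*2.503952 + p_m*1.084540 + p_d*0.175506] = 1.194937
  V(0,+0) = exp(-r*dt) * [p_u*1.194937 + p_m*0.311345 + p_d*0.031586] = 0.425886

Answer: Price = V(0,0) = 0.4259


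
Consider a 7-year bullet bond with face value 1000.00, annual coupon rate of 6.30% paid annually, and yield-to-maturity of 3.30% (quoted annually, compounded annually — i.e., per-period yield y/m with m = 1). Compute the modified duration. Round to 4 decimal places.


Answer: Modified duration = 5.7839

Derivation:
Coupon per period c = face * coupon_rate / m = 63.000000
Periods per year m = 1; per-period yield y/m = 0.033000
Number of cashflows N = 7
Cashflows (t years, CF_t, discount factor 1/(1+y/m)^(m*t), PV):
  t = 1.0000: CF_t = 63.000000, DF = 0.968054, PV = 60.987415
  t = 2.0000: CF_t = 63.000000, DF = 0.937129, PV = 59.039124
  t = 3.0000: CF_t = 63.000000, DF = 0.907192, PV = 57.153073
  t = 4.0000: CF_t = 63.000000, DF = 0.878211, PV = 55.327273
  t = 5.0000: CF_t = 63.000000, DF = 0.850156, PV = 53.559799
  t = 6.0000: CF_t = 63.000000, DF = 0.822997, PV = 51.848789
  t = 7.0000: CF_t = 1063.000000, DF = 0.796705, PV = 846.897818
Price P = sum_t PV_t = 1184.813292
First compute Macaulay numerator sum_t t * PV_t:
  t * PV_t at t = 1.0000: 60.987415
  t * PV_t at t = 2.0000: 118.078248
  t * PV_t at t = 3.0000: 171.459218
  t * PV_t at t = 4.0000: 221.309091
  t * PV_t at t = 5.0000: 267.798997
  t * PV_t at t = 6.0000: 311.092736
  t * PV_t at t = 7.0000: 5928.284725
Macaulay duration D = 7079.010432 / 1184.813292 = 5.974790
Modified duration = D / (1 + y/m) = 5.974790 / (1 + 0.033000) = 5.783920


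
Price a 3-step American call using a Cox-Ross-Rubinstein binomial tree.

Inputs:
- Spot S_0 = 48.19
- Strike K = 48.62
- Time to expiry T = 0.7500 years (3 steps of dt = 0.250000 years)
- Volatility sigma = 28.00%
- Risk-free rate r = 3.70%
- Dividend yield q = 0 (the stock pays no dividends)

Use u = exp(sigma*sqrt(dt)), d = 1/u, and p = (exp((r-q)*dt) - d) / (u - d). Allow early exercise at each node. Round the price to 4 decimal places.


Answer: Price = V(0,0) = 5.4476

Derivation:
dt = T/N = 0.250000
u = exp(sigma*sqrt(dt)) = 1.150274; d = 1/u = 0.869358
p = (exp((r-q)*dt) - d) / (u - d) = 0.498138
Discount per step: exp(-r*dt) = 0.990793
Stock lattice S(k, i) with i counting down-moves:
  k=0: S(0,0) = 48.1900
  k=1: S(1,0) = 55.4317; S(1,1) = 41.8944
  k=2: S(2,0) = 63.7616; S(2,1) = 48.1900; S(2,2) = 36.4212
  k=3: S(3,0) = 73.3433; S(3,1) = 55.4317; S(3,2) = 41.8944; S(3,3) = 31.6631
Terminal payoffs V(N, i) = max(S_T - K, 0):
  V(3,0) = 24.723327; V(3,1) = 6.811694; V(3,2) = 0.000000; V(3,3) = 0.000000
Backward induction: V(k, i) = exp(-r*dt) * [p * V(k+1, i) + (1-p) * V(k+1, i+1)]; then take max(V_cont, immediate exercise) for American.
  V(2,0) = exp(-r*dt) * [p*24.723327 + (1-p)*6.811694] = 15.589287; exercise = 15.141626; V(2,0) = max -> 15.589287
  V(2,1) = exp(-r*dt) * [p*6.811694 + (1-p)*0.000000] = 3.361921; exercise = 0.000000; V(2,1) = max -> 3.361921
  V(2,2) = exp(-r*dt) * [p*0.000000 + (1-p)*0.000000] = 0.000000; exercise = 0.000000; V(2,2) = max -> 0.000000
  V(1,0) = exp(-r*dt) * [p*15.589287 + (1-p)*3.361921] = 9.365799; exercise = 6.811694; V(1,0) = max -> 9.365799
  V(1,1) = exp(-r*dt) * [p*3.361921 + (1-p)*0.000000] = 1.659281; exercise = 0.000000; V(1,1) = max -> 1.659281
  V(0,0) = exp(-r*dt) * [p*9.365799 + (1-p)*1.659281] = 5.447566; exercise = 0.000000; V(0,0) = max -> 5.447566


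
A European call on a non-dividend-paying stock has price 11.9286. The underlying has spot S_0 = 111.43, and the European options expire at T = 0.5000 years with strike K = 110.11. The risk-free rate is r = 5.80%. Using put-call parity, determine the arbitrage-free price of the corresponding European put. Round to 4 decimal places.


Answer: Put price = 7.4613

Derivation:
Put-call parity: C - P = S_0 * exp(-qT) - K * exp(-rT).
S_0 * exp(-qT) = 111.4300 * 1.00000000 = 111.43000000
K * exp(-rT) = 110.1100 * 0.97141646 = 106.96266690
P = C - S*exp(-qT) + K*exp(-rT)
P = 11.9286 - 111.43000000 + 106.96266690 = 7.4613


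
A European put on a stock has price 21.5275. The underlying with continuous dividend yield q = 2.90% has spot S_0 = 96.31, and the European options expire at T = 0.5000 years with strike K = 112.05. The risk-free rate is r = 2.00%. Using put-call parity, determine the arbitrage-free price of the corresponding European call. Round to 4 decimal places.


Answer: Call price = 5.5160

Derivation:
Put-call parity: C - P = S_0 * exp(-qT) - K * exp(-rT).
S_0 * exp(-qT) = 96.3100 * 0.98560462 = 94.92358083
K * exp(-rT) = 112.0500 * 0.99004983 = 110.93508387
C = P + S*exp(-qT) - K*exp(-rT)
C = 21.5275 + 94.92358083 - 110.93508387 = 5.5160


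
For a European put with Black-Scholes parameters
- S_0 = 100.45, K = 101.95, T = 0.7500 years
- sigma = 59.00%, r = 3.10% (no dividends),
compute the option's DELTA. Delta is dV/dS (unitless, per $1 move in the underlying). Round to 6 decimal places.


Answer: Delta = -0.392822

Derivation:
d1 = 0.2719713036; d2 = -0.2389836846
phi(d1) = 0.3844572313; exp(-qT) = 1.0000000000; exp(-rT) = 0.9770181987
N(-d1) = 0.3928220422
Delta = -exp(-qT) * N(-d1) = -1.0000000000 * 0.3928220422 = -0.392822


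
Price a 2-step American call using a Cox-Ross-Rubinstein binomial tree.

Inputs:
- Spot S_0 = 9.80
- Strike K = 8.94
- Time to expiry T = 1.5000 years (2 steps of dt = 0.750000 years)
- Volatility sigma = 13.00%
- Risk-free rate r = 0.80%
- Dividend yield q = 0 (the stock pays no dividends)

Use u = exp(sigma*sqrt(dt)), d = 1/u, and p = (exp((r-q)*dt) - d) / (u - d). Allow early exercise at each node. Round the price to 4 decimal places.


dt = T/N = 0.750000
u = exp(sigma*sqrt(dt)) = 1.119165; d = 1/u = 0.893523
p = (exp((r-q)*dt) - d) / (u - d) = 0.498555
Discount per step: exp(-r*dt) = 0.994018
Stock lattice S(k, i) with i counting down-moves:
  k=0: S(0,0) = 9.8000
  k=1: S(1,0) = 10.9678; S(1,1) = 8.7565
  k=2: S(2,0) = 12.2748; S(2,1) = 9.8000; S(2,2) = 7.8242
Terminal payoffs V(N, i) = max(S_T - K, 0):
  V(2,0) = 3.334807; V(2,1) = 0.860000; V(2,2) = 0.000000
Backward induction: V(k, i) = exp(-r*dt) * [p * V(k+1, i) + (1-p) * V(k+1, i+1)]; then take max(V_cont, immediate exercise) for American.
  V(1,0) = exp(-r*dt) * [p*3.334807 + (1-p)*0.860000] = 2.081301; exercise = 2.027822; V(1,0) = max -> 2.081301
  V(1,1) = exp(-r*dt) * [p*0.860000 + (1-p)*0.000000] = 0.426192; exercise = 0.000000; V(1,1) = max -> 0.426192
  V(0,0) = exp(-r*dt) * [p*2.081301 + (1-p)*0.426192] = 1.243869; exercise = 0.860000; V(0,0) = max -> 1.243869

Answer: Price = V(0,0) = 1.2439


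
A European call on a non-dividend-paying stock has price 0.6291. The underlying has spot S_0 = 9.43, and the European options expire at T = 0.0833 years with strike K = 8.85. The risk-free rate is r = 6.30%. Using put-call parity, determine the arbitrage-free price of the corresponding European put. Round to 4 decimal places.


Answer: Put price = 0.0028

Derivation:
Put-call parity: C - P = S_0 * exp(-qT) - K * exp(-rT).
S_0 * exp(-qT) = 9.4300 * 1.00000000 = 9.43000000
K * exp(-rT) = 8.8500 * 0.99476585 = 8.80367774
P = C - S*exp(-qT) + K*exp(-rT)
P = 0.6291 - 9.43000000 + 8.80367774 = 0.0028


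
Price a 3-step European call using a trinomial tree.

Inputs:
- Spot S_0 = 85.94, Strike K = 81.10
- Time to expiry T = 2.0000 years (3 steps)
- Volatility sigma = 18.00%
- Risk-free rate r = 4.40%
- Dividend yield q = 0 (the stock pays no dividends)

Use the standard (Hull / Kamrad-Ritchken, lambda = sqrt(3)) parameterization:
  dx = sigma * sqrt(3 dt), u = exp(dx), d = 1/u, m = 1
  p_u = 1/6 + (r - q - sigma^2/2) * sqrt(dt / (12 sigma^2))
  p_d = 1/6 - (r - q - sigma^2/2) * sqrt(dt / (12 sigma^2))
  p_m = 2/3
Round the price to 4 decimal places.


dt = T/N = 0.666667; dx = sigma*sqrt(3*dt) = 0.254558
u = exp(dx) = 1.289892; d = 1/u = 0.775259
p_u = 0.203070, p_m = 0.666667, p_d = 0.130264
Discount per step: exp(-r*dt) = 0.971093
Stock lattice S(k, j) with j the centered position index:
  k=0: S(0,+0) = 85.9400
  k=1: S(1,-1) = 66.6257; S(1,+0) = 85.9400; S(1,+1) = 110.8533
  k=2: S(2,-2) = 51.6522; S(2,-1) = 66.6257; S(2,+0) = 85.9400; S(2,+1) = 110.8533; S(2,+2) = 142.9888
  k=3: S(3,-3) = 40.0438; S(3,-2) = 51.6522; S(3,-1) = 66.6257; S(3,+0) = 85.9400; S(3,+1) = 110.8533; S(3,+2) = 142.9888; S(3,+3) = 184.4401
Terminal payoffs V(N, j) = max(S_T - K, 0):
  V(3,-3) = 0.000000; V(3,-2) = 0.000000; V(3,-1) = 0.000000; V(3,+0) = 4.840000; V(3,+1) = 29.753313; V(3,+2) = 61.888794; V(3,+3) = 103.340091
Backward induction: V(k, j) = exp(-r*dt) * [p_u * V(k+1, j+1) + p_m * V(k+1, j) + p_d * V(k+1, j-1)]
  V(2,-2) = exp(-r*dt) * [p_u*0.000000 + p_m*0.000000 + p_d*0.000000] = 0.000000
  V(2,-1) = exp(-r*dt) * [p_u*4.840000 + p_m*0.000000 + p_d*0.000000] = 0.954445
  V(2,+0) = exp(-r*dt) * [p_u*29.753313 + p_m*4.840000 + p_d*0.000000] = 9.000727
  V(2,+1) = exp(-r*dt) * [p_u*61.888794 + p_m*29.753313 + p_d*4.840000] = 32.078833
  V(2,+2) = exp(-r*dt) * [p_u*103.340091 + p_m*61.888794 + p_d*29.753313] = 64.208847
  V(1,-1) = exp(-r*dt) * [p_u*9.000727 + p_m*0.954445 + p_d*0.000000] = 2.392841
  V(1,+0) = exp(-r*dt) * [p_u*32.078833 + p_m*9.000727 + p_d*0.954445] = 12.273689
  V(1,+1) = exp(-r*dt) * [p_u*64.208847 + p_m*32.078833 + p_d*9.000727] = 34.568201
  V(0,+0) = exp(-r*dt) * [p_u*34.568201 + p_m*12.273689 + p_d*2.392841] = 15.065444

Answer: Price = V(0,0) = 15.0654


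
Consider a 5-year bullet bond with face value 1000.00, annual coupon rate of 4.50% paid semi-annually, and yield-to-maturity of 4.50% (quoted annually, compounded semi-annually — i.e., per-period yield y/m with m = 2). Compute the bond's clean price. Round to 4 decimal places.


Answer: Price = 1000.0000

Derivation:
Coupon per period c = face * coupon_rate / m = 22.500000
Periods per year m = 2; per-period yield y/m = 0.022500
Number of cashflows N = 10
Cashflows (t years, CF_t, discount factor 1/(1+y/m)^(m*t), PV):
  t = 0.5000: CF_t = 22.500000, DF = 0.977995, PV = 22.004890
  t = 1.0000: CF_t = 22.500000, DF = 0.956474, PV = 21.520675
  t = 1.5000: CF_t = 22.500000, DF = 0.935427, PV = 21.047115
  t = 2.0000: CF_t = 22.500000, DF = 0.914843, PV = 20.583975
  t = 2.5000: CF_t = 22.500000, DF = 0.894712, PV = 20.131027
  t = 3.0000: CF_t = 22.500000, DF = 0.875024, PV = 19.688046
  t = 3.5000: CF_t = 22.500000, DF = 0.855769, PV = 19.254813
  t = 4.0000: CF_t = 22.500000, DF = 0.836938, PV = 18.831113
  t = 4.5000: CF_t = 22.500000, DF = 0.818522, PV = 18.416736
  t = 5.0000: CF_t = 1022.500000, DF = 0.800510, PV = 818.521610
Price P = sum_t PV_t = 1000.000000


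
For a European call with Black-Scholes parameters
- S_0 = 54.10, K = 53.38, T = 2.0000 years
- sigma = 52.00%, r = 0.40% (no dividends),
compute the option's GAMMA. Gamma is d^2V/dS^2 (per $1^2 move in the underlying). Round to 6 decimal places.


d1 = 0.3967930272; d2 = -0.3385980252
phi(d1) = 0.3687409602; exp(-qT) = 1.0000000000; exp(-rT) = 0.9920319148
Gamma = exp(-qT) * phi(d1) / (S * sigma * sqrt(T)) = 1.0000000000 * 0.3687409602 / (54.1000 * 0.5200 * 1.4142135624) = 0.009268

Answer: Gamma = 0.009268


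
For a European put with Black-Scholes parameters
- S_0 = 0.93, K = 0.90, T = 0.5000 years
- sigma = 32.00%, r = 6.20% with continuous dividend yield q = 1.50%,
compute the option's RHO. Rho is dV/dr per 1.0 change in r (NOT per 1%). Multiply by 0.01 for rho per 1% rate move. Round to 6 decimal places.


Answer: Rho = -0.194598

Derivation:
d1 = 0.3619053064; d2 = 0.1356311364
phi(d1) = 0.3736535460; exp(-qT) = 0.9925280548; exp(-rT) = 0.9694755731
N(-d2) = 0.4460564448
Rho = -K*T*exp(-rT)*N(-d2) = -0.9000 * 0.5000 * 0.9694755731 * 0.4460564448 = -0.194598


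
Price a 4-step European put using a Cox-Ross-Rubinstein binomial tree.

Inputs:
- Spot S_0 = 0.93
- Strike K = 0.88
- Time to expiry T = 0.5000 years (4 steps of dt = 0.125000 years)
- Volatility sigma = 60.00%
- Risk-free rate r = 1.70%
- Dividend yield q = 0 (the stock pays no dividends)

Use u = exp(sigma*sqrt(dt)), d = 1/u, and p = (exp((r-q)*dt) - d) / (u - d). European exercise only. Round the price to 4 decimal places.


Answer: Price = V(0,0) = 0.1231

Derivation:
dt = T/N = 0.125000
u = exp(sigma*sqrt(dt)) = 1.236311; d = 1/u = 0.808858
p = (exp((r-q)*dt) - d) / (u - d) = 0.452142
Discount per step: exp(-r*dt) = 0.997877
Stock lattice S(k, i) with i counting down-moves:
  k=0: S(0,0) = 0.9300
  k=1: S(1,0) = 1.1498; S(1,1) = 0.7522
  k=2: S(2,0) = 1.4215; S(2,1) = 0.9300; S(2,2) = 0.6085
  k=3: S(3,0) = 1.7574; S(3,1) = 1.1498; S(3,2) = 0.7522; S(3,3) = 0.4922
  k=4: S(4,0) = 2.1727; S(4,1) = 1.4215; S(4,2) = 0.9300; S(4,3) = 0.6085; S(4,4) = 0.3981
Terminal payoffs V(N, i) = max(K - S_T, 0):
  V(4,0) = 0.000000; V(4,1) = 0.000000; V(4,2) = 0.000000; V(4,3) = 0.271546; V(4,4) = 0.481919
Backward induction: V(k, i) = exp(-r*dt) * [p * V(k+1, i) + (1-p) * V(k+1, i+1)].
  V(3,0) = exp(-r*dt) * [p*0.000000 + (1-p)*0.000000] = 0.000000
  V(3,1) = exp(-r*dt) * [p*0.000000 + (1-p)*0.000000] = 0.000000
  V(3,2) = exp(-r*dt) * [p*0.000000 + (1-p)*0.271546] = 0.148453
  V(3,3) = exp(-r*dt) * [p*0.271546 + (1-p)*0.481919] = 0.385980
  V(2,0) = exp(-r*dt) * [p*0.000000 + (1-p)*0.000000] = 0.000000
  V(2,1) = exp(-r*dt) * [p*0.000000 + (1-p)*0.148453] = 0.081159
  V(2,2) = exp(-r*dt) * [p*0.148453 + (1-p)*0.385980] = 0.277993
  V(1,0) = exp(-r*dt) * [p*0.000000 + (1-p)*0.081159] = 0.044369
  V(1,1) = exp(-r*dt) * [p*0.081159 + (1-p)*0.277993] = 0.188595
  V(0,0) = exp(-r*dt) * [p*0.044369 + (1-p)*0.188595] = 0.123122


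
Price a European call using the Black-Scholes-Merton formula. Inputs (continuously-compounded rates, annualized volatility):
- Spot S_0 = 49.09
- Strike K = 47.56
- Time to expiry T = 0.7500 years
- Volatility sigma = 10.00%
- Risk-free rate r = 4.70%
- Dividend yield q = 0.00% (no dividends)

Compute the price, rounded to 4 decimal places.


d1 = (ln(S/K) + (r - q + 0.5*sigma^2) * T) / (sigma * sqrt(T)) = 0.81594923
d2 = d1 - sigma * sqrt(T) = 0.72934669
exp(-rT) = 0.96536405; exp(-qT) = 1.00000000
C = S_0 * exp(-qT) * N(d1) - K * exp(-rT) * N(d2)
N(d1) = 0.79273541; N(d2) = 0.76710519
C = 49.0900 * 1.00000000 * 0.79273541 - 47.5600 * 0.96536405 * 0.76710519 = 3.6955

Answer: Price = 3.6955


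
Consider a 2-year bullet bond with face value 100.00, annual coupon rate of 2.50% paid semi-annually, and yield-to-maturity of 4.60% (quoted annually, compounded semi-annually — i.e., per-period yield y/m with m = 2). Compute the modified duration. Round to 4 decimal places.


Answer: Modified duration = 1.9183

Derivation:
Coupon per period c = face * coupon_rate / m = 1.250000
Periods per year m = 2; per-period yield y/m = 0.023000
Number of cashflows N = 4
Cashflows (t years, CF_t, discount factor 1/(1+y/m)^(m*t), PV):
  t = 0.5000: CF_t = 1.250000, DF = 0.977517, PV = 1.221896
  t = 1.0000: CF_t = 1.250000, DF = 0.955540, PV = 1.194425
  t = 1.5000: CF_t = 1.250000, DF = 0.934056, PV = 1.167570
  t = 2.0000: CF_t = 101.250000, DF = 0.913056, PV = 92.446931
Price P = sum_t PV_t = 96.030822
First compute Macaulay numerator sum_t t * PV_t:
  t * PV_t at t = 0.5000: 0.610948
  t * PV_t at t = 1.0000: 1.194425
  t * PV_t at t = 1.5000: 1.751356
  t * PV_t at t = 2.0000: 184.893861
Macaulay duration D = 188.450590 / 96.030822 = 1.962397
Modified duration = D / (1 + y/m) = 1.962397 / (1 + 0.023000) = 1.918277


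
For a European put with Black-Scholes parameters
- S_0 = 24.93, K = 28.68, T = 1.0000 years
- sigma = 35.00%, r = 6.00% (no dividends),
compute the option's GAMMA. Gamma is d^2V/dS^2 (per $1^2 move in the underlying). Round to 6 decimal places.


d1 = -0.0539374806; d2 = -0.4039374806
phi(d1) = 0.3983623905; exp(-qT) = 1.0000000000; exp(-rT) = 0.9417645336
Gamma = exp(-qT) * phi(d1) / (S * sigma * sqrt(T)) = 1.0000000000 * 0.3983623905 / (24.9300 * 0.3500 * 1.0000000000) = 0.045655

Answer: Gamma = 0.045655


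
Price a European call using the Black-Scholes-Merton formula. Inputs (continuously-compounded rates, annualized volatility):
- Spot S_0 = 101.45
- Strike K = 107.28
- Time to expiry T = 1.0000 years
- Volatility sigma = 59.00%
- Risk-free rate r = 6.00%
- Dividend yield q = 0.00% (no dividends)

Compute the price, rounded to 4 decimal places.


d1 = (ln(S/K) + (r - q + 0.5*sigma^2) * T) / (sigma * sqrt(T)) = 0.30198954
d2 = d1 - sigma * sqrt(T) = -0.28801046
exp(-rT) = 0.94176453; exp(-qT) = 1.00000000
C = S_0 * exp(-qT) * N(d1) - K * exp(-rT) * N(d2)
N(d1) = 0.61866998; N(d2) = 0.38666937
C = 101.4500 * 1.00000000 * 0.61866998 - 107.2800 * 0.94176453 * 0.38666937 = 23.6979

Answer: Price = 23.6979


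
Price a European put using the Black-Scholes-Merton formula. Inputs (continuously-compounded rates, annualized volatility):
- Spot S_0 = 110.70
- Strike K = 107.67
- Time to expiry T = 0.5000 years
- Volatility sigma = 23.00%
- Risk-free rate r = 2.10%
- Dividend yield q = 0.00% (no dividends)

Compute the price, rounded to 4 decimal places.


d1 = (ln(S/K) + (r - q + 0.5*sigma^2) * T) / (sigma * sqrt(T)) = 0.31652464
d2 = d1 - sigma * sqrt(T) = 0.15389008
exp(-rT) = 0.98955493; exp(-qT) = 1.00000000
P = K * exp(-rT) * N(-d2) - S_0 * exp(-qT) * N(-d1)
N(-d1) = 0.37580216; N(-d2) = 0.43884820
P = 107.6700 * 0.98955493 * 0.43884820 - 110.7000 * 1.00000000 * 0.37580216 = 5.1559

Answer: Price = 5.1559


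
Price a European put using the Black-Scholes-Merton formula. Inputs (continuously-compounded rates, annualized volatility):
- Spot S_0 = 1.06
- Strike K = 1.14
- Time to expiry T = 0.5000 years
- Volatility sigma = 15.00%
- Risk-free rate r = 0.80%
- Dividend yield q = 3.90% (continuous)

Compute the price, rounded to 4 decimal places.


d1 = (ln(S/K) + (r - q + 0.5*sigma^2) * T) / (sigma * sqrt(T)) = -0.77908416
d2 = d1 - sigma * sqrt(T) = -0.88515018
exp(-rT) = 0.99600799; exp(-qT) = 0.98068890
P = K * exp(-rT) * N(-d2) - S_0 * exp(-qT) * N(-d1)
N(-d1) = 0.78203493; N(-d2) = 0.81196218
P = 1.1400 * 0.99600799 * 0.81196218 - 1.0600 * 0.98068890 * 0.78203493 = 0.1090

Answer: Price = 0.1090


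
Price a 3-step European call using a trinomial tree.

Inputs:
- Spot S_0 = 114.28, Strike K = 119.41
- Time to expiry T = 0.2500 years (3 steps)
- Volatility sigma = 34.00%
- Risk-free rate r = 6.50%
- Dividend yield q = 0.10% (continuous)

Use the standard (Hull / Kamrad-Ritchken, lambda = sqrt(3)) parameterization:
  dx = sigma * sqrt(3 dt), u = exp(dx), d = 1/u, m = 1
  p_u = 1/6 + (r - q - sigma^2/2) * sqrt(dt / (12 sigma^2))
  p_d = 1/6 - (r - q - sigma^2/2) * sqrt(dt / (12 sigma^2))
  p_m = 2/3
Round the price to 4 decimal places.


Answer: Price = V(0,0) = 6.3839

Derivation:
dt = T/N = 0.083333; dx = sigma*sqrt(3*dt) = 0.170000
u = exp(dx) = 1.185305; d = 1/u = 0.843665
p_u = 0.168186, p_m = 0.666667, p_d = 0.165147
Discount per step: exp(-r*dt) = 0.994598
Stock lattice S(k, j) with j the centered position index:
  k=0: S(0,+0) = 114.2800
  k=1: S(1,-1) = 96.4140; S(1,+0) = 114.2800; S(1,+1) = 135.4566
  k=2: S(2,-2) = 81.3411; S(2,-1) = 96.4140; S(2,+0) = 114.2800; S(2,+1) = 135.4566; S(2,+2) = 160.5574
  k=3: S(3,-3) = 68.6246; S(3,-2) = 81.3411; S(3,-1) = 96.4140; S(3,+0) = 114.2800; S(3,+1) = 135.4566; S(3,+2) = 160.5574; S(3,+3) = 190.3095
Terminal payoffs V(N, j) = max(S_T - K, 0):
  V(3,-3) = 0.000000; V(3,-2) = 0.000000; V(3,-1) = 0.000000; V(3,+0) = 0.000000; V(3,+1) = 16.046638; V(3,+2) = 41.147411; V(3,+3) = 70.899478
Backward induction: V(k, j) = exp(-r*dt) * [p_u * V(k+1, j+1) + p_m * V(k+1, j) + p_d * V(k+1, j-1)]
  V(2,-2) = exp(-r*dt) * [p_u*0.000000 + p_m*0.000000 + p_d*0.000000] = 0.000000
  V(2,-1) = exp(-r*dt) * [p_u*0.000000 + p_m*0.000000 + p_d*0.000000] = 0.000000
  V(2,+0) = exp(-r*dt) * [p_u*16.046638 + p_m*0.000000 + p_d*0.000000] = 2.684245
  V(2,+1) = exp(-r*dt) * [p_u*41.147411 + p_m*16.046638 + p_d*0.000000] = 17.523015
  V(2,+2) = exp(-r*dt) * [p_u*70.899478 + p_m*41.147411 + p_d*16.046638] = 41.779064
  V(1,-1) = exp(-r*dt) * [p_u*2.684245 + p_m*0.000000 + p_d*0.000000] = 0.449014
  V(1,+0) = exp(-r*dt) * [p_u*17.523015 + p_m*2.684245 + p_d*0.000000] = 4.711040
  V(1,+1) = exp(-r*dt) * [p_u*41.779064 + p_m*17.523015 + p_d*2.684245] = 19.048511
  V(0,+0) = exp(-r*dt) * [p_u*19.048511 + p_m*4.711040 + p_d*0.449014] = 6.383872


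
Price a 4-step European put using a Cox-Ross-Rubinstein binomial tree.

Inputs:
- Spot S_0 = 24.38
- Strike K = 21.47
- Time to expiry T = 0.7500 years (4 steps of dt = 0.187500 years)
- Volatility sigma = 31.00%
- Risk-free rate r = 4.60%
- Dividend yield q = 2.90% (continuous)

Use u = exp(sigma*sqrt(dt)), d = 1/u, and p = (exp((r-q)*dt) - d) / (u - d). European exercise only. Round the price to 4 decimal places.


dt = T/N = 0.187500
u = exp(sigma*sqrt(dt)) = 1.143660; d = 1/u = 0.874385
p = (exp((r-q)*dt) - d) / (u - d) = 0.478348
Discount per step: exp(-r*dt) = 0.991412
Stock lattice S(k, i) with i counting down-moves:
  k=0: S(0,0) = 24.3800
  k=1: S(1,0) = 27.8824; S(1,1) = 21.3175
  k=2: S(2,0) = 31.8880; S(2,1) = 24.3800; S(2,2) = 18.6397
  k=3: S(3,0) = 36.4691; S(3,1) = 27.8824; S(3,2) = 21.3175; S(3,3) = 16.2983
  k=4: S(4,0) = 41.7082; S(4,1) = 31.8880; S(4,2) = 24.3800; S(4,3) = 18.6397; S(4,4) = 14.2510
Terminal payoffs V(N, i) = max(K - S_T, 0):
  V(4,0) = 0.000000; V(4,1) = 0.000000; V(4,2) = 0.000000; V(4,3) = 2.830271; V(4,4) = 7.218996
Backward induction: V(k, i) = exp(-r*dt) * [p * V(k+1, i) + (1-p) * V(k+1, i+1)].
  V(3,0) = exp(-r*dt) * [p*0.000000 + (1-p)*0.000000] = 0.000000
  V(3,1) = exp(-r*dt) * [p*0.000000 + (1-p)*0.000000] = 0.000000
  V(3,2) = exp(-r*dt) * [p*0.000000 + (1-p)*2.830271] = 1.463737
  V(3,3) = exp(-r*dt) * [p*2.830271 + (1-p)*7.218996] = 5.075691
  V(2,0) = exp(-r*dt) * [p*0.000000 + (1-p)*0.000000] = 0.000000
  V(2,1) = exp(-r*dt) * [p*0.000000 + (1-p)*1.463737] = 0.757004
  V(2,2) = exp(-r*dt) * [p*1.463737 + (1-p)*5.075691] = 3.319168
  V(1,0) = exp(-r*dt) * [p*0.000000 + (1-p)*0.757004] = 0.391501
  V(1,1) = exp(-r*dt) * [p*0.757004 + (1-p)*3.319168] = 2.075583
  V(0,0) = exp(-r*dt) * [p*0.391501 + (1-p)*2.075583] = 1.259099

Answer: Price = V(0,0) = 1.2591


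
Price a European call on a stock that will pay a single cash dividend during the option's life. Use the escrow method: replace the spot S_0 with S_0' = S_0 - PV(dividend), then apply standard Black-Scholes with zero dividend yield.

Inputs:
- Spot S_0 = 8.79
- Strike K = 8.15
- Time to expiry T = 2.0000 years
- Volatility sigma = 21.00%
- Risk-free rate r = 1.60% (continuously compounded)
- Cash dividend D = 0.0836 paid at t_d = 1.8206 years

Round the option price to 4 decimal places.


PV(D) = D * exp(-r * t_d) = 0.0836 * 0.97129058 = 0.08119989
S_0' = S_0 - PV(D) = 8.7900 - 0.08119989 = 8.70880011
d1 = (ln(S_0'/K) + (r + sigma^2/2)*T) / (sigma*sqrt(T)) = 0.47953993
d2 = d1 - sigma*sqrt(T) = 0.18255508
exp(-rT) = 0.96850658
N(d1) = 0.68422272; N(d2) = 0.57242644
C = S_0' * N(d1) - K * exp(-rT) * N(d2) = 8.70880011 * 0.68422272 - 8.1500 * 0.96850658 * 0.57242644 = 1.4404

Answer: Price = 1.4404


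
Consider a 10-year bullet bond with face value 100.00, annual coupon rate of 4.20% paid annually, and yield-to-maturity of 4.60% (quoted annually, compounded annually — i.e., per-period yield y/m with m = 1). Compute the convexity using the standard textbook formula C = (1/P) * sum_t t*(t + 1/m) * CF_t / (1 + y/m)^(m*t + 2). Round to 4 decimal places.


Answer: Convexity = 78.5717

Derivation:
Coupon per period c = face * coupon_rate / m = 4.200000
Periods per year m = 1; per-period yield y/m = 0.046000
Number of cashflows N = 10
Cashflows (t years, CF_t, discount factor 1/(1+y/m)^(m*t), PV):
  t = 1.0000: CF_t = 4.200000, DF = 0.956023, PV = 4.015296
  t = 2.0000: CF_t = 4.200000, DF = 0.913980, PV = 3.838715
  t = 3.0000: CF_t = 4.200000, DF = 0.873786, PV = 3.669900
  t = 4.0000: CF_t = 4.200000, DF = 0.835359, PV = 3.508509
  t = 5.0000: CF_t = 4.200000, DF = 0.798623, PV = 3.354215
  t = 6.0000: CF_t = 4.200000, DF = 0.763501, PV = 3.206706
  t = 7.0000: CF_t = 4.200000, DF = 0.729925, PV = 3.065685
  t = 8.0000: CF_t = 4.200000, DF = 0.697825, PV = 2.930865
  t = 9.0000: CF_t = 4.200000, DF = 0.667137, PV = 2.801974
  t = 10.0000: CF_t = 104.200000, DF = 0.637798, PV = 66.458552
Price P = sum_t PV_t = 96.850417
Convexity numerator sum_t t*(t + 1/m) * CF_t / (1+y/m)^(m*t + 2):
  t = 1.0000: term = 7.339800
  t = 2.0000: term = 21.051052
  t = 3.0000: term = 40.250577
  t = 4.0000: term = 64.134126
  t = 5.0000: term = 91.970544
  t = 6.0000: term = 123.096330
  t = 7.0000: term = 156.910554
  t = 8.0000: term = 192.870116
  t = 9.0000: term = 230.485320
  t = 10.0000: term = 6681.595648
Convexity = (1/P) * sum = 7609.704066 / 96.850417 = 78.571722
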